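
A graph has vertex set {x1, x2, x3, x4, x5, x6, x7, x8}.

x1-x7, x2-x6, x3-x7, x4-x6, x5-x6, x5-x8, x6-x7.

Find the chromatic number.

2

x6 and x7 are adjacent, so at least 2 colors are needed.
2 colors suffice: x1=red, x2=blue, x3=red, x4=blue, x5=blue, x6=red, x7=blue, x8=red. Every edge joins two different colors.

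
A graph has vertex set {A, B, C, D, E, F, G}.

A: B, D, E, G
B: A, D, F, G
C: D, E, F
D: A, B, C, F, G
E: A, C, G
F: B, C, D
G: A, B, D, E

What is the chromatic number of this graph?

4

A, B, D, G are pairwise adjacent (a clique of size 4), so at least 4 colors are needed.
4 colors suffice: A=4, B=2, C=2, D=1, E=1, F=3, G=3. Every edge joins two different colors.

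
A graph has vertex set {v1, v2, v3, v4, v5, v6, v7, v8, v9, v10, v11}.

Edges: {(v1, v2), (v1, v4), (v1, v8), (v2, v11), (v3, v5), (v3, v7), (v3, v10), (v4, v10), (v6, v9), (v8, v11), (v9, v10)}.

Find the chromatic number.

2

v6 and v9 are adjacent, so at least 2 colors are needed.
2 colors suffice: v1=1, v2=2, v3=2, v4=2, v5=1, v6=1, v7=1, v8=2, v9=2, v10=1, v11=1. Every edge joins two different colors.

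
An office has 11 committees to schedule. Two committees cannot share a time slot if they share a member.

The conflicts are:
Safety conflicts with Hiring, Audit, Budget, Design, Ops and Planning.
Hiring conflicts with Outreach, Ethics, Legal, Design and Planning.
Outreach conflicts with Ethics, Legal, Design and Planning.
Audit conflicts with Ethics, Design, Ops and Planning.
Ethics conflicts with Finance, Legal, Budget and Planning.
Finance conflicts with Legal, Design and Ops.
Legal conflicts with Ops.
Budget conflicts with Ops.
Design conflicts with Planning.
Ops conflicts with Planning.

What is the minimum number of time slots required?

Hiring, Outreach, Ethics, Legal pairwise conflict, so at least 4 time slots are needed.
4 time slots suffice: time slot 1 → {Ethics, Design, Ops}; time slot 2 → {Legal, Budget, Planning}; time slot 3 → {Safety, Outreach, Finance}; time slot 4 → {Hiring, Audit}. No two conflicting committees share a time slot.

4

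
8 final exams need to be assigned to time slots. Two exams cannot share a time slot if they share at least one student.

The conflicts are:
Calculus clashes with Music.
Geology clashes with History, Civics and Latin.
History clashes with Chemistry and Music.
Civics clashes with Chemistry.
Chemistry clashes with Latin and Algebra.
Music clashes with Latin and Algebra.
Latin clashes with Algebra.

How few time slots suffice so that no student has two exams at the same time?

3

Chemistry, Latin, Algebra all conflict with each other, so at least 3 time slots are needed.
3 time slots suffice: time slot 1 → {Calculus, History, Civics, Latin}; time slot 2 → {Geology, Chemistry, Music}; time slot 3 → {Algebra}. No two conflicting exams share a time slot.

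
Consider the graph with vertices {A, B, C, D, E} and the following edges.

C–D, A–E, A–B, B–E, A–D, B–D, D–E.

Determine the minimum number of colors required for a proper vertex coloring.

4

A, B, D, E form a clique, so at least 4 colors are needed.
4 colors suffice: color 1 → {D}; color 2 → {B, C}; color 3 → {E}; color 4 → {A}. Every edge joins two different colors.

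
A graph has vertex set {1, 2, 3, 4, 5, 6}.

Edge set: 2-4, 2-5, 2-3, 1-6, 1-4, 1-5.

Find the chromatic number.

1 and 6 are adjacent, so at least 2 colors are needed.
2 colors suffice: color red → {1, 2}; color blue → {3, 4, 5, 6}. Every edge joins two different colors.

2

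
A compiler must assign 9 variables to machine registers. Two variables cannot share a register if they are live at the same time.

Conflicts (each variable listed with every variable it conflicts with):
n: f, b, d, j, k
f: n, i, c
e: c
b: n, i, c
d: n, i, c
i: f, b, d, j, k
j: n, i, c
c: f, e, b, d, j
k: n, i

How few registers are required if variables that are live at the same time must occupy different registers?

2

n and j conflict, so at least 2 registers are needed.
2 registers suffice: n=1, f=2, e=2, b=2, d=2, i=1, j=2, c=1, k=2. Each listed conflict is separated.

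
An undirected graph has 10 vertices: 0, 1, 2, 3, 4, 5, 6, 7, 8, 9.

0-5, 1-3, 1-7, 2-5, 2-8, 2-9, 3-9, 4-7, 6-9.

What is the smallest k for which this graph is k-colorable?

2 and 9 are adjacent, so at least 2 colors are needed.
2 colors suffice: color red → {0, 2, 3, 6, 7}; color blue → {1, 4, 5, 8, 9}. No two adjacent vertices share a color.

2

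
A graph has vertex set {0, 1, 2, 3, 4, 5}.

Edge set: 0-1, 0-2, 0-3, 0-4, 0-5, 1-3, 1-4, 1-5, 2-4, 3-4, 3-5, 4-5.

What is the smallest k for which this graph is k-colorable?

0, 1, 3, 4, 5 are pairwise adjacent (a clique of size 5), so at least 5 colors are needed.
One proper 5-coloring: 0=blue, 1=green, 2=green, 3=yellow, 4=red, 5=purple. Each edge has distinct colors on its endpoints.

5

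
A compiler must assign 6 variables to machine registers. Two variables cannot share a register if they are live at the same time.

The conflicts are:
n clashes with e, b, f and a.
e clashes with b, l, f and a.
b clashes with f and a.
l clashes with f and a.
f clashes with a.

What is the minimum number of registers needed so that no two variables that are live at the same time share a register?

n, e, b, f, a all conflict with each other, so at least 5 registers are needed.
Using 5 registers: n=4, e=1, b=5, l=4, f=3, a=2. Each listed conflict is separated.

5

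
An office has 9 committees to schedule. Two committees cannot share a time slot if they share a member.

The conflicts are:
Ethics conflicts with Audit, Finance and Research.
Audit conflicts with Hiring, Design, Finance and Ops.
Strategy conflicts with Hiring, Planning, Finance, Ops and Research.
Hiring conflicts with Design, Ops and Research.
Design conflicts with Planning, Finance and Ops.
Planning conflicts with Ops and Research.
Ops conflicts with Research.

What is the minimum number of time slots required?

4

Strategy, Hiring, Ops, Research pairwise conflict, so at least 4 time slots are needed.
Using 4 time slots: Ethics=3, Audit=2, Strategy=3, Hiring=4, Design=3, Planning=4, Finance=1, Ops=1, Research=2. No two conflicting committees share a time slot.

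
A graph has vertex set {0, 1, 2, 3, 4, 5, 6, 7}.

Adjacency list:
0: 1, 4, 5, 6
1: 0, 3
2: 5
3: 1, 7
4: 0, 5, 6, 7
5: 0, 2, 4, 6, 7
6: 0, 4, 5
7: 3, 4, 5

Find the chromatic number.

0, 4, 5, 6 are pairwise adjacent (a clique of size 4), so at least 4 colors are needed.
A valid assignment using 4 colors: 0=b, 1=a, 2=b, 3=c, 4=c, 5=a, 6=d, 7=b. Every edge joins two different colors.

4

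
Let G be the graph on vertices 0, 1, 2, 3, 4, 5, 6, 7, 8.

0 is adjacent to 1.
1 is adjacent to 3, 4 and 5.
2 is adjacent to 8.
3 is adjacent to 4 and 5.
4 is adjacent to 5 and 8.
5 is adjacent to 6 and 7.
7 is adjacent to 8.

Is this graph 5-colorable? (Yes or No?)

The chromatic number is 4. 1, 3, 4, 5 are pairwise adjacent (a clique of size 4), so at least 4 colors are needed.
4 colors suffice: color red → {0, 5, 8}; color blue → {1, 2, 6, 7}; color green → {4}; color yellow → {3}.
Since 5 ≥ 4, a proper 5-coloring certainly exists.

Yes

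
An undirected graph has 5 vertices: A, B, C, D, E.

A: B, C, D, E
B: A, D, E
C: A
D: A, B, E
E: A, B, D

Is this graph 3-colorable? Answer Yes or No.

A, B, D, E are pairwise adjacent (a clique of size 4), so at least 4 colors are needed.
So 3 colors are not enough.

No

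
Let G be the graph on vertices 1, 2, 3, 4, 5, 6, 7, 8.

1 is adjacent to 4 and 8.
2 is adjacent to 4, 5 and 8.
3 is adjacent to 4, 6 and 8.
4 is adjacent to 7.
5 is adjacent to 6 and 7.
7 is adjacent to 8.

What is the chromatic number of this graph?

3

The cycle 6-3-8-7-5-6 has odd length 5, so it cannot be 2-colored; at least 3 colors are needed.
3 colors suffice: 1=blue, 2=blue, 3=blue, 4=red, 5=red, 6=green, 7=blue, 8=red. Each edge has distinct colors on its endpoints.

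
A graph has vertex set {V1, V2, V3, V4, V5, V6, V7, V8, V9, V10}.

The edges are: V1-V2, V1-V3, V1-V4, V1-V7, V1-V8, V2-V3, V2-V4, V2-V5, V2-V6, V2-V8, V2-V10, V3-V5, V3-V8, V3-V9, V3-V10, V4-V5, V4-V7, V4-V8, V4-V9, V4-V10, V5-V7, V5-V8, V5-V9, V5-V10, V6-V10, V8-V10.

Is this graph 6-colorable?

Yes

The chromatic number is 5. V2, V4, V5, V8, V10 form a clique, so at least 5 colors are needed.
A valid assignment using 5 colors: V1=3, V2=2, V3=1, V4=1, V5=3, V6=1, V7=2, V8=5, V9=2, V10=4.
Since 6 ≥ 5, a proper 6-coloring certainly exists.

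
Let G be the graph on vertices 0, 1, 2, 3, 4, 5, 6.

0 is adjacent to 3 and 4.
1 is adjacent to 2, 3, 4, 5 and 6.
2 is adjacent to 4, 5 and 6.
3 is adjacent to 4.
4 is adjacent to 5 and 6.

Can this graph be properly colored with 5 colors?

Yes

The chromatic number is 4. 1, 2, 4, 6 are mutually adjacent (a clique of size 4), so at least 4 colors are needed.
4 colors suffice: color a → {4}; color b → {0, 1}; color c → {2, 3}; color d → {5, 6}.
Since 5 ≥ 4, a proper 5-coloring certainly exists.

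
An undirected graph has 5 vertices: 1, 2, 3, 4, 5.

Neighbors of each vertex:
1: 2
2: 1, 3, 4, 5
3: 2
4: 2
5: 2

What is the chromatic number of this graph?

2

2 and 5 are adjacent, so at least 2 colors are needed.
2 colors suffice: 1=b, 2=a, 3=b, 4=b, 5=b. Every edge joins two different colors.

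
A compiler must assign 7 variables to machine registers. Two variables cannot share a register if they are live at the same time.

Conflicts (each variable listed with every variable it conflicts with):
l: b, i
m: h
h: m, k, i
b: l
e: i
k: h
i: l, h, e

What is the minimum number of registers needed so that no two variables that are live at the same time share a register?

2

e and i conflict, so at least 2 registers are needed.
2 registers suffice: register 1 → {l, h, e}; register 2 → {m, b, k, i}. No two conflicting variables share a register.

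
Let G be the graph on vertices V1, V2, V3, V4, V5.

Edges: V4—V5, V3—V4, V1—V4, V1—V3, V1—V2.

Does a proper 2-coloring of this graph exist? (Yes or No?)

V1, V3, V4 are mutually adjacent, so at least 3 colors are needed.
So 2 colors are not enough.

No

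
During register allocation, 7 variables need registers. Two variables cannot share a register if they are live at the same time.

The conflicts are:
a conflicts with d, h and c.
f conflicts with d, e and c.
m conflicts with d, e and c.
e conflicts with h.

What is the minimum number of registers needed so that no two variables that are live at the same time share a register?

The cycle e-m-d-a-h-e has odd length 5, so it cannot be 2-colored; at least 3 registers are needed.
3 registers suffice: register 1 → {d, e, c}; register 2 → {a, f, m}; register 3 → {h}. Each listed conflict is separated.

3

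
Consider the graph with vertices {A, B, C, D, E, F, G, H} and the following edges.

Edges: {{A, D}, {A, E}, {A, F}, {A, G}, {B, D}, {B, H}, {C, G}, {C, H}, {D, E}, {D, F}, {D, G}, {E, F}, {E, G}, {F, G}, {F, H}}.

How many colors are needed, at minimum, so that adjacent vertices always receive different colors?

5

A, D, E, F, G form a clique, so at least 5 colors are needed.
5 colors suffice: color 1 → {B, C, F}; color 2 → {G, H}; color 3 → {D}; color 4 → {E}; color 5 → {A}. No two adjacent vertices share a color.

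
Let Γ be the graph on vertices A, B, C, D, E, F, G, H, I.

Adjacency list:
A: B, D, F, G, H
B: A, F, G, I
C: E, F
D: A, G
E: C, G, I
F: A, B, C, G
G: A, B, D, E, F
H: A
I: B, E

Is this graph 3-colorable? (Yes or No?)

A, B, F, G form a clique, so at least 4 colors are needed.
So 3 colors are not enough.

No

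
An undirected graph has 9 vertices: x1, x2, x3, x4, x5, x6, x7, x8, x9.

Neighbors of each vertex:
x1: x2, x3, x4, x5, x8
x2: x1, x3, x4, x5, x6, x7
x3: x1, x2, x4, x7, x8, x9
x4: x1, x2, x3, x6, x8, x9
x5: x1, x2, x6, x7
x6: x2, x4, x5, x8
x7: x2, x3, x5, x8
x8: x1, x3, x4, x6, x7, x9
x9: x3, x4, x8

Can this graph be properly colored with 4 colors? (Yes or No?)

Yes

The chromatic number is 4. x1, x2, x3, x4 are mutually adjacent (a clique of size 4), so at least 4 colors are needed.
4 colors suffice: x1=yellow, x2=blue, x3=green, x4=red, x5=red, x6=green, x7=yellow, x8=blue, x9=yellow.
That is already a proper 4-coloring.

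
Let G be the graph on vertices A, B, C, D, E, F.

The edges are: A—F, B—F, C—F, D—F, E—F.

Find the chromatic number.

2

C and F are adjacent, so at least 2 colors are needed.
2 colors suffice: color red → {F}; color blue → {A, B, C, D, E}. No two adjacent vertices share a color.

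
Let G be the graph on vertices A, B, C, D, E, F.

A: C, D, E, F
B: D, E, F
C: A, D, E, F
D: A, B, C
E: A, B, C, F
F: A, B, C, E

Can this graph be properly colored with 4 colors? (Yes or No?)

Yes

The chromatic number is 4. A, C, E, F are pairwise adjacent (a clique of size 4), so at least 4 colors are needed.
4 colors suffice: A=4, B=2, C=2, D=1, E=1, F=3.
That is already a proper 4-coloring.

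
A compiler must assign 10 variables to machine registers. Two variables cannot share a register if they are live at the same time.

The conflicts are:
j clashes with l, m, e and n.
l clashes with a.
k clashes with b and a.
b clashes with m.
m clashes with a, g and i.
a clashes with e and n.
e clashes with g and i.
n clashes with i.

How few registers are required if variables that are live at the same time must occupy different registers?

a and n conflict, so at least 2 registers are needed.
Using 2 registers: j=1, l=2, k=2, b=1, m=2, a=1, e=2, g=1, n=2, i=1. Each listed conflict is separated.

2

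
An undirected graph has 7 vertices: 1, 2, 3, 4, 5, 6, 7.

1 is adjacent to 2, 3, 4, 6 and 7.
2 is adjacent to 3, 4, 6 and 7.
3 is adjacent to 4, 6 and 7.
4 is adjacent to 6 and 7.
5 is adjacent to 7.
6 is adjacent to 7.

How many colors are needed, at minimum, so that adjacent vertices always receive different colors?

6

1, 2, 3, 4, 6, 7 form a clique, so at least 6 colors are needed.
6 colors suffice: color a → {7}; color b → {3, 5}; color c → {2}; color d → {1}; color e → {6}; color f → {4}. Every edge joins two different colors.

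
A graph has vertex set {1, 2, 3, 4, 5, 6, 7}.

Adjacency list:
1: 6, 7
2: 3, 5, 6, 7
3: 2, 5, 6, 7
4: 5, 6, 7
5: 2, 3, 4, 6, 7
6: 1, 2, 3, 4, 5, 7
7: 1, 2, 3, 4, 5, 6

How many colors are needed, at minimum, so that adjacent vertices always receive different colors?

5

2, 3, 5, 6, 7 are pairwise adjacent (a clique of size 5), so at least 5 colors are needed.
A valid assignment using 5 colors: 1=green, 2=yellow, 3=purple, 4=yellow, 5=green, 6=blue, 7=red. No two adjacent vertices share a color.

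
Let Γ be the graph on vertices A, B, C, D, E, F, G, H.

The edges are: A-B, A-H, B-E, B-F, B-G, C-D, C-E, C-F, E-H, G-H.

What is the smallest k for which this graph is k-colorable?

C and E are adjacent, so at least 2 colors are needed.
2 colors suffice: color 1 → {B, C, H}; color 2 → {A, D, E, F, G}. Every edge joins two different colors.

2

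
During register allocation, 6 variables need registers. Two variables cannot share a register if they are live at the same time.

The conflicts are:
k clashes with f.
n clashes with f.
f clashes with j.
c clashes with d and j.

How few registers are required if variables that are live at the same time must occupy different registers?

2

n and f conflict, so at least 2 registers are needed.
2 registers suffice: register 1 → {f, c}; register 2 → {k, n, d, j}. Each listed conflict is separated.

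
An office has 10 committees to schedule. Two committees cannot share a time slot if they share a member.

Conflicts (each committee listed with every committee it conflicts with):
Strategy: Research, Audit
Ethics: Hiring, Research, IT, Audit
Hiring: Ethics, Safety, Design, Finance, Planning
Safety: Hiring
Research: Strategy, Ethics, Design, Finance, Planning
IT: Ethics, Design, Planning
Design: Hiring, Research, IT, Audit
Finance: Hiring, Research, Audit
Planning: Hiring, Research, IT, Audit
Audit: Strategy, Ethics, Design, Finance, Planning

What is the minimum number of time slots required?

2

Finance and Audit conflict, so at least 2 time slots are needed.
2 time slots suffice: time slot 1 → {Hiring, Research, IT, Audit}; time slot 2 → {Strategy, Ethics, Safety, Design, Finance, Planning}. Every pair that conflicts lands in different time slots.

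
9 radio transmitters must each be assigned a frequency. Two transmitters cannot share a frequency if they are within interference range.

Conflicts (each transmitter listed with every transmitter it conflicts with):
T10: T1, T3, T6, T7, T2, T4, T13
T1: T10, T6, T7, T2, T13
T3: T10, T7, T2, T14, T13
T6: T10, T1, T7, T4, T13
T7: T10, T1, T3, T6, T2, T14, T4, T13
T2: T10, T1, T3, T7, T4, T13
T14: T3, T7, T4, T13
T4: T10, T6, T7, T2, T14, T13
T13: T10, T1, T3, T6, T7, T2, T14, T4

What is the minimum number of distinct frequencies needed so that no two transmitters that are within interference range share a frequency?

5

T10, T6, T7, T4, T13 are mutually in conflict, so at least 5 frequencies are needed.
A valid assignment using 5 frequencies: T10=3, T1=4, T3=4, T6=5, T7=1, T2=5, T14=3, T4=4, T13=2. Each listed conflict is separated.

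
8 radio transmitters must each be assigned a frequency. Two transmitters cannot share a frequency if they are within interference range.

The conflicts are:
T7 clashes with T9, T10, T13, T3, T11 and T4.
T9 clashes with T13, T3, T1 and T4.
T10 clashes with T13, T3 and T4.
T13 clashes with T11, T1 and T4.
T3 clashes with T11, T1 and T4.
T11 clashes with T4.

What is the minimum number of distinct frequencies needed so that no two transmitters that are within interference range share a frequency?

T7, T13, T11, T4 are mutually in conflict, so at least 4 frequencies are needed.
4 frequencies suffice: frequency 1 → {T13, T3}; frequency 2 → {T7, T1}; frequency 3 → {T4}; frequency 4 → {T9, T10, T11}. Every pair that conflicts lands in different frequencies.

4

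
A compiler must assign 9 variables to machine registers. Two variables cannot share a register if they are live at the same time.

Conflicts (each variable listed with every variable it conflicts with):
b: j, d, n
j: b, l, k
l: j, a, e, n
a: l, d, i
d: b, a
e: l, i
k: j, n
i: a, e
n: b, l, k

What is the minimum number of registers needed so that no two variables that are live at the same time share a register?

3

The cycle j-l-a-d-b-j has odd length 5, so it cannot be 2-colored; at least 3 registers are needed.
3 registers suffice: b=1, j=2, l=1, a=2, d=3, e=2, k=1, i=1, n=2. Every pair that conflicts lands in different registers.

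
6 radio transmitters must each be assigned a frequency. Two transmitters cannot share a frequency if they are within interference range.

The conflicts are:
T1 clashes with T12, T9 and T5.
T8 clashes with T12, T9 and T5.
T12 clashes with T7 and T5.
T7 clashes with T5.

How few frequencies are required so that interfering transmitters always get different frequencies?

T1, T12, T5 pairwise conflict, so at least 3 frequencies are needed.
Using 3 frequencies: T1=3, T8=3, T12=2, T7=3, T9=1, T5=1. Each listed conflict is separated.

3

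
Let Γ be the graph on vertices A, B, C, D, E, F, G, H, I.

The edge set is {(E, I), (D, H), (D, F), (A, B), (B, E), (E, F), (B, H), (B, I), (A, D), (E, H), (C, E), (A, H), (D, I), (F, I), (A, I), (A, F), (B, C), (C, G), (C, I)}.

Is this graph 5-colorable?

The chromatic number is 4. B, C, E, I are mutually adjacent (a clique of size 4), so at least 4 colors are needed.
4 colors suffice: color 1 → {G, H, I}; color 2 → {B, D}; color 3 → {A, E}; color 4 → {C, F}.
Since 5 ≥ 4, a proper 5-coloring certainly exists.

Yes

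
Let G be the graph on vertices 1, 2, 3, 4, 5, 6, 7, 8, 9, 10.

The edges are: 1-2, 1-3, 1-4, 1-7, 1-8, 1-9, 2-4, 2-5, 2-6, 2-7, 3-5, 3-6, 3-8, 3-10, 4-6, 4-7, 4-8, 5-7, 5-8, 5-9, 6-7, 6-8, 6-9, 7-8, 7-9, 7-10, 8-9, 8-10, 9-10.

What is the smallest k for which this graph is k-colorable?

1, 2, 4, 7 form a clique, so at least 4 colors are needed.
A valid assignment using 4 colors: 1=green, 2=blue, 3=red, 4=yellow, 5=green, 6=green, 7=red, 8=blue, 9=yellow, 10=green. No two adjacent vertices share a color.

4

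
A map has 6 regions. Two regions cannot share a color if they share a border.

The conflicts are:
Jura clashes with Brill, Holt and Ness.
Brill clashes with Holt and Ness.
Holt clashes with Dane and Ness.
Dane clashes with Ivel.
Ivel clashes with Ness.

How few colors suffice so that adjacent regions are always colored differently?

Jura, Brill, Holt, Ness pairwise conflict, so at least 4 colors are needed.
4 colors suffice: color 1 → {Dane, Ness}; color 2 → {Holt, Ivel}; color 3 → {Jura}; color 4 → {Brill}. Each listed conflict is separated.

4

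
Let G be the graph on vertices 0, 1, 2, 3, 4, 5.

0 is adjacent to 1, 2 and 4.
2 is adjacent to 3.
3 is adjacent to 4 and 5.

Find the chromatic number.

2

0 and 4 are adjacent, so at least 2 colors are needed.
2 colors suffice: color a → {0, 3}; color b → {1, 2, 4, 5}. No two adjacent vertices share a color.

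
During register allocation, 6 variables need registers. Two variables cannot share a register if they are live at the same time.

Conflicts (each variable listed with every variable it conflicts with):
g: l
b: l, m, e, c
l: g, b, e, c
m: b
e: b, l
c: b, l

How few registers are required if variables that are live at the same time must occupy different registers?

b, l, c are mutually in conflict, so at least 3 registers are needed.
3 registers suffice: register 1 → {l, m}; register 2 → {g, b}; register 3 → {e, c}. Every pair that conflicts lands in different registers.

3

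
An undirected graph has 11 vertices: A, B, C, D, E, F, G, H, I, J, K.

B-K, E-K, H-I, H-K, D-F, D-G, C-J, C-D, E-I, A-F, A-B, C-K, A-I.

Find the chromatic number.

The cycle A-I-E-K-B-A has odd length 5, so it cannot be 2-colored; at least 3 colors are needed.
3 colors suffice: color 1 → {A, D, J, K}; color 2 → {B, C, F, G, I}; color 3 → {E, H}. No two adjacent vertices share a color.

3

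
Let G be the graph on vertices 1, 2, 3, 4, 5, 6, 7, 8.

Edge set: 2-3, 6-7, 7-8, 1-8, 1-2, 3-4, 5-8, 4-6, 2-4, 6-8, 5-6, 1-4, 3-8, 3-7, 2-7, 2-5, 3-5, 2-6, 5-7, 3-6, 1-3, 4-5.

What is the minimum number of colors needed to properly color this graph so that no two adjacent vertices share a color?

5

3, 5, 6, 7, 8 are mutually adjacent (a clique of size 5), so at least 5 colors are needed.
One proper 5-coloring: 1=blue, 2=green, 3=red, 4=purple, 5=yellow, 6=blue, 7=purple, 8=green. Every edge joins two different colors.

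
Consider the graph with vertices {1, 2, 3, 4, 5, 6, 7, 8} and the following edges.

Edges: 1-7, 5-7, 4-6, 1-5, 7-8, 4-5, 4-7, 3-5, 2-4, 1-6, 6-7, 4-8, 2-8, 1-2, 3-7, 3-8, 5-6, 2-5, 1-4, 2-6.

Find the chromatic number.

5

1, 2, 4, 5, 6 form a clique, so at least 5 colors are needed.
5 colors suffice: color a → {5, 8}; color b → {3, 4}; color c → {2, 7}; color d → {6}; color e → {1}. Each edge has distinct colors on its endpoints.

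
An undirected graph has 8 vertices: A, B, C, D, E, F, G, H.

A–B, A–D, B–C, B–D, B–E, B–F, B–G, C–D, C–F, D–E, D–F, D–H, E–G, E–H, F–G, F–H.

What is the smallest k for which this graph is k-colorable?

4

B, C, D, F are mutually adjacent (a clique of size 4), so at least 4 colors are needed.
A valid assignment using 4 colors: A=3, B=1, C=4, D=2, E=3, F=3, G=2, H=1. No two adjacent vertices share a color.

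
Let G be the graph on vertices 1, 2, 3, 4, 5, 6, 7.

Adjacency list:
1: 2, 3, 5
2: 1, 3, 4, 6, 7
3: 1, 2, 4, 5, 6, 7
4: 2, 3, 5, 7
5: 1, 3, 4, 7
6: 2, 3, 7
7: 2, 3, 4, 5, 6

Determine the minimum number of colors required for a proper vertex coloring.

4

2, 3, 6, 7 form a clique, so at least 4 colors are needed.
One proper 4-coloring: 1=green, 2=blue, 3=red, 4=yellow, 5=blue, 6=yellow, 7=green. Each edge has distinct colors on its endpoints.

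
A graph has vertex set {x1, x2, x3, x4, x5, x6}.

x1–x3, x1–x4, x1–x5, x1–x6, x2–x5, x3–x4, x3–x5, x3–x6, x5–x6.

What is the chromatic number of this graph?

x1, x3, x5, x6 are mutually adjacent (a clique of size 4), so at least 4 colors are needed.
4 colors suffice: x1=G, x2=R, x3=R, x4=B, x5=B, x6=Y. Every edge joins two different colors.

4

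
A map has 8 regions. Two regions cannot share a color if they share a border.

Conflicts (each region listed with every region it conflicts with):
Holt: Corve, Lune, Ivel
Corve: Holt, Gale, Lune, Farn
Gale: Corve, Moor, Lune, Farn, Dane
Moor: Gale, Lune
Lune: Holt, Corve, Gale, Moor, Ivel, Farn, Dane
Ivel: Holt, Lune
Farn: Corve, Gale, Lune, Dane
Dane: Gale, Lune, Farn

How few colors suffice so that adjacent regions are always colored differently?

4

Corve, Gale, Lune, Farn are mutually in conflict, so at least 4 colors are needed.
4 colors suffice: Holt=2, Corve=4, Gale=2, Moor=3, Lune=1, Ivel=3, Farn=3, Dane=4. No two conflicting regions share a color.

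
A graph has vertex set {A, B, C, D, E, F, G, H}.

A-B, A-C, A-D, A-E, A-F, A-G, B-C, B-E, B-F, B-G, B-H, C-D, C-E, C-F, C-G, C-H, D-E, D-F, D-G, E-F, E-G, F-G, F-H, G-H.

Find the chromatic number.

A, C, D, E, F, G are mutually adjacent (a clique of size 6), so at least 6 colors are needed.
One proper 6-coloring: A=4, B=6, C=2, D=6, E=5, F=1, G=3, H=4. Each edge has distinct colors on its endpoints.

6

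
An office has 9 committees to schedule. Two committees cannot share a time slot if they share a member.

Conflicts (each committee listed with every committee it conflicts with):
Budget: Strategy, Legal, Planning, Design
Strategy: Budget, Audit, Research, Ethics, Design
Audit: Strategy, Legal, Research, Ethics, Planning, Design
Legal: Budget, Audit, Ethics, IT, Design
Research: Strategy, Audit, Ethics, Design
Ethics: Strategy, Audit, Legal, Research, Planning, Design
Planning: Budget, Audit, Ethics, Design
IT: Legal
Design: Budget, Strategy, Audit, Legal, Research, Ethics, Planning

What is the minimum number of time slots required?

5

Strategy, Audit, Research, Ethics, Design are mutually in conflict, so at least 5 time slots are needed.
5 time slots suffice: time slot 1 → {IT, Design}; time slot 2 → {Budget, Ethics}; time slot 3 → {Audit}; time slot 4 → {Strategy, Legal, Planning}; time slot 5 → {Research}. Every pair that conflicts lands in different time slots.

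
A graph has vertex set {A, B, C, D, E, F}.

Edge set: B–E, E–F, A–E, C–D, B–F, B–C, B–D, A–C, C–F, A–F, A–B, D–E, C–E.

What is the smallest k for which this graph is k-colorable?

A, B, C, E, F are mutually adjacent (a clique of size 5), so at least 5 colors are needed.
A valid assignment using 5 colors: A=5, B=3, C=1, D=4, E=2, F=4. Every edge joins two different colors.

5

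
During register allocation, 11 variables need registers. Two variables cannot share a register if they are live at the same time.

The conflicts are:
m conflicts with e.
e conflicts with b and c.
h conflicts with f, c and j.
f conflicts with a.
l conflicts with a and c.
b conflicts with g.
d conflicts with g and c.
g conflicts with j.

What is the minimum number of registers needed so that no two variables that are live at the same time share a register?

3

The cycle e-b-g-d-c-e has odd length 5, so it cannot be 2-colored; at least 3 registers are needed.
3 registers suffice: register 1 → {m, f, g, c}; register 2 → {e, h, l, d}; register 3 → {a, b, j}. No two conflicting variables share a register.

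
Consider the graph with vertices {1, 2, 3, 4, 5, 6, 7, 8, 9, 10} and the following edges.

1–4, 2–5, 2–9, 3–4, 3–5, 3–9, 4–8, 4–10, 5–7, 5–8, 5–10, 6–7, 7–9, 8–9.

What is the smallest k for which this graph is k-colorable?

6 and 7 are adjacent, so at least 2 colors are needed.
A valid assignment using 2 colors: 1=b, 2=b, 3=b, 4=a, 5=a, 6=a, 7=b, 8=b, 9=a, 10=b. Each edge has distinct colors on its endpoints.

2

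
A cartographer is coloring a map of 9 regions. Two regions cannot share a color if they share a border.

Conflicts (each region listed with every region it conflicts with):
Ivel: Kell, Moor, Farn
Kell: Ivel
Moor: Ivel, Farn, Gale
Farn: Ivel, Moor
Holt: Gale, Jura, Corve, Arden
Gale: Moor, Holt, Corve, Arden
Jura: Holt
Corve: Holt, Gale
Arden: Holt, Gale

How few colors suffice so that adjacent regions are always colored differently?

3

Holt, Gale, Corve all conflict with each other, so at least 3 colors are needed.
One proper 3-coloring: Ivel=1, Kell=2, Moor=2, Farn=3, Holt=2, Gale=1, Jura=1, Corve=3, Arden=3. No two conflicting regions share a color.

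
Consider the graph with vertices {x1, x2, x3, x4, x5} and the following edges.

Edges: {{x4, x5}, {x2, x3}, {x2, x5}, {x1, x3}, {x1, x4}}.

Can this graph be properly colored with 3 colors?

Yes

The chromatic number is 3. The cycle x4-x1-x3-x2-x5-x4 has odd length 5, so it cannot be 2-colored; at least 3 colors are needed.
A valid assignment using 3 colors: x1=2, x2=2, x3=1, x4=3, x5=1.
That is already a proper 3-coloring.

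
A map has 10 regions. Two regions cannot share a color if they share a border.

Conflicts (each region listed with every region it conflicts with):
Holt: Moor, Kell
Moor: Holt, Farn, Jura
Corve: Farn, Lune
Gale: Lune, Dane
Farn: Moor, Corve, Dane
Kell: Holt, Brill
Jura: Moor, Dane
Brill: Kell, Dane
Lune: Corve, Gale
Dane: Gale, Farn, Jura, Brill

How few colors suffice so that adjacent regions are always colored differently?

The cycle Gale-Dane-Farn-Corve-Lune-Gale has odd length 5, so it cannot be 2-colored; at least 3 colors are needed.
One proper 3-coloring: Holt=2, Moor=1, Corve=3, Gale=2, Farn=2, Kell=1, Jura=2, Brill=2, Lune=1, Dane=1. No two conflicting regions share a color.

3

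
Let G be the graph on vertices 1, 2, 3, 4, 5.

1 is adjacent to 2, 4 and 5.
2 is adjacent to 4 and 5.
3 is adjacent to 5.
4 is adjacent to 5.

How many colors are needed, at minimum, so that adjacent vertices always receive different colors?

4

1, 2, 4, 5 are pairwise adjacent (a clique of size 4), so at least 4 colors are needed.
4 colors suffice: color red → {5}; color blue → {3, 4}; color green → {2}; color yellow → {1}. Every edge joins two different colors.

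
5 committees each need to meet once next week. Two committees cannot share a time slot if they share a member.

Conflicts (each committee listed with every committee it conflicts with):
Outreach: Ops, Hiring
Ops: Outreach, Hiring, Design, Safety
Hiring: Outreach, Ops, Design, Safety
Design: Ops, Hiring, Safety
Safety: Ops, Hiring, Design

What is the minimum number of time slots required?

4

Ops, Hiring, Design, Safety all conflict with each other, so at least 4 time slots are needed.
4 time slots suffice: time slot 1 → {Hiring}; time slot 2 → {Ops}; time slot 3 → {Outreach, Safety}; time slot 4 → {Design}. No two conflicting committees share a time slot.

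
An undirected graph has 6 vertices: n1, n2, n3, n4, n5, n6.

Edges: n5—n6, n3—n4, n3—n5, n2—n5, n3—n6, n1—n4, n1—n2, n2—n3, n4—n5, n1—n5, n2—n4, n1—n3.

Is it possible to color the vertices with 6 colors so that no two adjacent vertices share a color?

Yes

The chromatic number is 5. n1, n2, n3, n4, n5 form a clique, so at least 5 colors are needed.
5 colors suffice: color R → {n5}; color B → {n3}; color G → {n4, n6}; color Y → {n2}; color P → {n1}.
Since 6 ≥ 5, a proper 6-coloring certainly exists.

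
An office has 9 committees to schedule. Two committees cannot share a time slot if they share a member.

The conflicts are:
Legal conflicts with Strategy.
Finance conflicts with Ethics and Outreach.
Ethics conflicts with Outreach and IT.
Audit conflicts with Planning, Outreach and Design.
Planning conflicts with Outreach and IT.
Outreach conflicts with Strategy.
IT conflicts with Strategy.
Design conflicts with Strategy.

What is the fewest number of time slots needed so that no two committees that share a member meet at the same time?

3

Finance, Ethics, Outreach all conflict with each other, so at least 3 time slots are needed.
3 time slots suffice: Legal=1, Finance=3, Ethics=2, Audit=2, Planning=3, Outreach=1, IT=1, Design=1, Strategy=2. Each listed conflict is separated.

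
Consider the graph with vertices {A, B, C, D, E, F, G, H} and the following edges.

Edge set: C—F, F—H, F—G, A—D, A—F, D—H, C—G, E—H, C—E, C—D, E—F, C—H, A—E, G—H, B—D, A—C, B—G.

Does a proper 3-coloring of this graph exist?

C, E, F, H are mutually adjacent (a clique of size 4), so at least 4 colors are needed.
So 3 colors are not enough.

No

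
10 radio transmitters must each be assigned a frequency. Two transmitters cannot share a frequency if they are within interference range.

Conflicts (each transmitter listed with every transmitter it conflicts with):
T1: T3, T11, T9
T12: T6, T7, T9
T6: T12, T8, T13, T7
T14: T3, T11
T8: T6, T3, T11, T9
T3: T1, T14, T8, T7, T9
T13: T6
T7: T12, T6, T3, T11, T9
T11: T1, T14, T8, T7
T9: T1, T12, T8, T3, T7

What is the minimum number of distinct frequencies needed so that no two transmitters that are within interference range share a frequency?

3

T12, T7, T9 are mutually in conflict, so at least 3 frequencies are needed.
3 frequencies suffice: T1=3, T12=2, T6=1, T14=3, T8=3, T3=2, T13=2, T7=3, T11=1, T9=1. Each listed conflict is separated.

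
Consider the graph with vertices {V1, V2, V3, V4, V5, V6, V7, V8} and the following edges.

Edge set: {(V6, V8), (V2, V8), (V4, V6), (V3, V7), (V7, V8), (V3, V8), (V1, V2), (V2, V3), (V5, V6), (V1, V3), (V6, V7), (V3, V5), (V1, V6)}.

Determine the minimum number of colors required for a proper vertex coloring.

3

V1, V2, V3 form a triangle, so at least 3 colors are needed.
3 colors suffice: color red → {V3, V6}; color blue → {V1, V4, V5, V8}; color green → {V2, V7}. Every edge joins two different colors.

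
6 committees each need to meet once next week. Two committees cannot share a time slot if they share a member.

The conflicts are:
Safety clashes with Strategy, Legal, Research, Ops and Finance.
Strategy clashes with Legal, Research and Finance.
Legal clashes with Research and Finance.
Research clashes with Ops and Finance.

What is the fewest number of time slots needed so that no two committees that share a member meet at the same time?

Safety, Strategy, Legal, Research, Finance all conflict with each other, so at least 5 time slots are needed.
5 time slots suffice: Safety=1, Strategy=5, Legal=4, Research=2, Ops=3, Finance=3. Each listed conflict is separated.

5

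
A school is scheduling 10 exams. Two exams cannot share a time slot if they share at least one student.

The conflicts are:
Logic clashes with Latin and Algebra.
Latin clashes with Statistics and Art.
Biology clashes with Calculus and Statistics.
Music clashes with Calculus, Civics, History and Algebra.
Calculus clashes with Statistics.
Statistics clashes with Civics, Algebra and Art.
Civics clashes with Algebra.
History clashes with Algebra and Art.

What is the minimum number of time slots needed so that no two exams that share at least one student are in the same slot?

3

Latin, Statistics, Art are mutually in conflict, so at least 3 time slots are needed.
3 time slots suffice: time slot 1 → {Logic, Music, Statistics}; time slot 2 → {Calculus, Algebra, Art}; time slot 3 → {Latin, Biology, Civics, History}. Each listed conflict is separated.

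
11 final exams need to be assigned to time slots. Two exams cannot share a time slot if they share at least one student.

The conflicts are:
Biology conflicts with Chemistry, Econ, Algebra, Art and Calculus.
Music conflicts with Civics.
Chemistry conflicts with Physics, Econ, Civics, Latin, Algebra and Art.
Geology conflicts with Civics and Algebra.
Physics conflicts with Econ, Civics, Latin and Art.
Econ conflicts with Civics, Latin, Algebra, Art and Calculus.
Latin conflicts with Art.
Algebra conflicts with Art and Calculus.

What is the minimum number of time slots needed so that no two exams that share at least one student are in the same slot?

5

Biology, Chemistry, Econ, Algebra, Art pairwise conflict, so at least 5 time slots are needed.
5 time slots suffice: Biology=5, Music=1, Chemistry=2, Geology=1, Physics=3, Econ=1, Civics=4, Latin=5, Algebra=3, Art=4, Calculus=2. Every pair that conflicts lands in different time slots.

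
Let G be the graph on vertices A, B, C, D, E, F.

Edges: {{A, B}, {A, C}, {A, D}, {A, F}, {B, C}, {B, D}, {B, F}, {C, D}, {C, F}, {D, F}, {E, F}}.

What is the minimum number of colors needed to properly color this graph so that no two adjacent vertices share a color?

5

A, B, C, D, F are mutually adjacent (a clique of size 5), so at least 5 colors are needed.
5 colors suffice: color 1 → {F}; color 2 → {B, E}; color 3 → {C}; color 4 → {D}; color 5 → {A}. Every edge joins two different colors.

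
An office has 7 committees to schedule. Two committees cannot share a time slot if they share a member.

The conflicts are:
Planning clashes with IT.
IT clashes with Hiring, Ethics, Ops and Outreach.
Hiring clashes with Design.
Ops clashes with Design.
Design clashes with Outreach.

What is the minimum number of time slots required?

Planning and IT conflict, so at least 2 time slots are needed.
2 time slots suffice: time slot 1 → {IT, Design}; time slot 2 → {Planning, Hiring, Ethics, Ops, Outreach}. Every pair that conflicts lands in different time slots.

2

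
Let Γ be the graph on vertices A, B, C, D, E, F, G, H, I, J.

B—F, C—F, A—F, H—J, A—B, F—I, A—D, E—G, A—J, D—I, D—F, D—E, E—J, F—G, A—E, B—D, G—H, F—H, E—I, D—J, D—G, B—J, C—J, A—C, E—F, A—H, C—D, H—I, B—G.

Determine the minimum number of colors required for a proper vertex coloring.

4

A, B, D, J form a clique, so at least 4 colors are needed.
4 colors suffice: color 1 → {D, H}; color 2 → {F, J}; color 3 → {A, G, I}; color 4 → {B, C, E}. Each edge has distinct colors on its endpoints.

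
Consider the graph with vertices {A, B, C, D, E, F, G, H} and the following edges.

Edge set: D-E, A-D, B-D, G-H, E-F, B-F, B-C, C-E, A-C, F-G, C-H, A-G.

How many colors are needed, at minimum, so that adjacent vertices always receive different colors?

The cycle B-C-A-G-F-B has odd length 5, so it cannot be 2-colored; at least 3 colors are needed.
3 colors suffice: A=blue, B=blue, C=red, D=red, E=blue, F=green, G=red, H=blue. Each edge has distinct colors on its endpoints.

3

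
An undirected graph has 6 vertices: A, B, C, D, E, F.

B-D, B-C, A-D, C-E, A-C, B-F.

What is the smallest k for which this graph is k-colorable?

C and E are adjacent, so at least 2 colors are needed.
2 colors suffice: color 1 → {C, D, F}; color 2 → {A, B, E}. Every edge joins two different colors.

2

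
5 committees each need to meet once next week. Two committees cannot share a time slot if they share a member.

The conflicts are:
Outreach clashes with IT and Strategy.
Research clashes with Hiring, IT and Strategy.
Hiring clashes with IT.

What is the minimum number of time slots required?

Research, Hiring, IT are mutually in conflict, so at least 3 time slots are needed.
Using 3 time slots: Outreach=1, Research=1, Hiring=3, IT=2, Strategy=2. Each listed conflict is separated.

3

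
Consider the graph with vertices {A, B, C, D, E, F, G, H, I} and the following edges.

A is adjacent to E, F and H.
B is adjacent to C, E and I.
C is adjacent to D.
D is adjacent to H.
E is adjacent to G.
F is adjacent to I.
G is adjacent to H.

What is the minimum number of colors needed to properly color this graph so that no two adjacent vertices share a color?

The cycle B-I-F-A-E-B has odd length 5, so it cannot be 2-colored; at least 3 colors are needed.
3 colors suffice: A=2, B=2, C=1, D=2, E=1, F=1, G=2, H=1, I=3. Each edge has distinct colors on its endpoints.

3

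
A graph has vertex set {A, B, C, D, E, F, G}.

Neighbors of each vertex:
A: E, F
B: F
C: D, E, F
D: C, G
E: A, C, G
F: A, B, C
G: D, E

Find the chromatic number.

C and D are adjacent, so at least 2 colors are needed.
2 colors suffice: A=red, B=red, C=red, D=blue, E=blue, F=blue, G=red. Every edge joins two different colors.

2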